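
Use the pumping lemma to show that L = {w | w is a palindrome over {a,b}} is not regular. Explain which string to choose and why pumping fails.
Language: L = {w | w is a palindrome over {a,b}} (strings that read the same forwards and backwards)
Step 1: Assume for contradiction that L is regular, with pumping length p.
Step 2: Choose s = a^p b a^p. Then s ∈ L (it reads the same forwards and backwards) and |s| ≥ p.
Step 3: Consider any decomposition s = xyz with |xy| ≤ p and |y| > 0. Since |xy| ≤ p and the first p symbols of s are all a's, y = a^k for some k with 1 ≤ k ≤ p.
Step 4: Pumping up (i = 2): xy²z = a^(p+k) b a^p. Its reverse is a^p b a^(p+k) ≠ a^(p+k) b a^p (the single b is no longer in the middle), so xy²z is not a palindrome and xy²z ∉ L.
This contradicts the pumping lemma, so L is not regular.

Final answer: Choose s = a^p b a^p. Since |xy| ≤ p, y = a^k with k ≥ 1. Then xy²z = a^(p+k) b a^p is not a palindrome, so ∉ L.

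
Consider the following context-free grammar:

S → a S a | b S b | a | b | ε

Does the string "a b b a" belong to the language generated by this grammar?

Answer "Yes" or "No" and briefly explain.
A derivation exists: S ⇒ a S a ⇒ a b S b a ⇒ a b b a (using S → a S a, S → b S b, then S → ε).

Final answer: Yes - a valid derivation exists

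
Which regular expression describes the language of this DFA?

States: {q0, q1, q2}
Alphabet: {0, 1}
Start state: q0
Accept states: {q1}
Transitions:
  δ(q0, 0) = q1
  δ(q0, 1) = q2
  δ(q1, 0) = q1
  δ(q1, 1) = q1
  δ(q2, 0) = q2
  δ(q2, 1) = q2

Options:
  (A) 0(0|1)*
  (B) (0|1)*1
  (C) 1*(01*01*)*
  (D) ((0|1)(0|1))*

Testing sample strings against the DFA:
  '00110' -> accepted
  '1011' -> rejected
  '100' -> rejected
  '01001' -> accepted
Checking each option for a counterexample:
  (A) 0(0|1)*: agrees with the DFA on all strings of length ≤ 4
  (B) (0|1)*1: '0' is accepted by the DFA but does not match the regex → eliminated
  (C) 1*(01*01*)*: ε is rejected by the DFA but matches the regex → eliminated
  (D) ((0|1)(0|1))*: ε is rejected by the DFA but matches the regex → eliminated
Only (A) 0(0|1)* is consistent with the DFA.

Final answer: (A) 0(0|1)*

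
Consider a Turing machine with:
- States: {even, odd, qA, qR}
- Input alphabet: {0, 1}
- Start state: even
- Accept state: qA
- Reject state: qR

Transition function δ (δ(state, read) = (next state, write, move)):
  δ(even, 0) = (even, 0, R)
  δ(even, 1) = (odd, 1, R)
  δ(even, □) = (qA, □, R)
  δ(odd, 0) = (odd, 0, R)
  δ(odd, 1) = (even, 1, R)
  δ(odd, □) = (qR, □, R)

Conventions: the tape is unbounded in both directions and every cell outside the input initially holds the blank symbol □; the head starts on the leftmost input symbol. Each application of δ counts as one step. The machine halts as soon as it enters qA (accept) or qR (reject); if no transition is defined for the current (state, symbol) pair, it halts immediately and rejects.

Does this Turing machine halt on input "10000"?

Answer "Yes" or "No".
Step 0: [even]10000 (head at position 0)
Step 1: δ(even, 1) = (odd, 1, R)  ⊢  1[odd]0000 (head at position 1)
Step 2: δ(odd, 0) = (odd, 0, R)  ⊢  10[odd]000 (head at position 2)
Step 3: δ(odd, 0) = (odd, 0, R)  ⊢  100[odd]00 (head at position 3)
Step 4: δ(odd, 0) = (odd, 0, R)  ⊢  1000[odd]0 (head at position 4)
Step 5: δ(odd, 0) = (odd, 0, R)  ⊢  10000[odd]□ (head at position 5)
Step 6: δ(odd, □) = (qR, □, R)  ⊢  10000□[qR]□ (head at position 6)
The machine is in qR, so it halts and rejects.
It halts after 6 steps.

Final answer: Yes - halts after 6 steps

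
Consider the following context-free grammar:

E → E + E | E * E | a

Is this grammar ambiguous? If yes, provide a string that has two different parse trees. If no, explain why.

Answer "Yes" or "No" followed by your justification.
Two different leftmost derivations of a + a * a:
  (1) E ⇒ E + E ⇒ a + E ⇒ a + E * E ⇒ a + a * E ⇒ a + a * a   (tree groups a + (a * a))
  (2) E ⇒ E * E ⇒ E + E * E ⇒ a + E * E ⇒ a + a * E ⇒ a + a * a   (tree groups (a + a) * a)
Two distinct leftmost derivations = two distinct parse trees, so the grammar is ambiguous.

Final answer: Yes - the string 'a + a * a' has two distinct leftmost derivations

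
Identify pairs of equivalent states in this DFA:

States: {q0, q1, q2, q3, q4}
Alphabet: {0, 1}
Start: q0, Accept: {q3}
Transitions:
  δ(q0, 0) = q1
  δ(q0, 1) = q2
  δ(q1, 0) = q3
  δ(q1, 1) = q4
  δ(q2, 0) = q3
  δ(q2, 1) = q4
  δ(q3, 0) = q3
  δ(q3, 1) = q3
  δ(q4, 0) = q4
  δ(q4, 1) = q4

Using the table-filling algorithm:
Round 0 – mark pairs where exactly one state is accepting: (q0,q3), (q1,q3), (q2,q3), (q3,q4)
Round 1 – newly marked: (q0,q1) [on 0: q1 vs q3, already marked]; (q0,q2) [on 0: q1 vs q3, already marked]; (q1,q4) [on 0: q3 vs q4, already marked]; (q2,q4) [on 0: q3 vs q4, already marked]
Round 2 – newly marked: (q0,q4) [on 0: q1 vs q4, already marked]
No further pairs can be marked.
(q1, q2) unmarked: δ(q1,0)=q3, δ(q2,0)=q3; δ(q1,1)=q4, δ(q2,1)=q4 → equivalent
Equivalent pairs: (q1, q2)

Final answer: Equivalent pairs: (q1, q2)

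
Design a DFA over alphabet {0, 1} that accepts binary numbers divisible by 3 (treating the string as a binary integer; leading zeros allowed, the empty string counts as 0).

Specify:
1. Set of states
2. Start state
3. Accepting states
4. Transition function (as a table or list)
One valid DFA (any DFA recognizing the same language is acceptable):
States: {q0, q1, q2}
Start: q0
Accepting: {q0}
Transitions (accepting states marked with *):
State | 0 | 1 | Accepting
-------------------------
q0    | q0 | q1 | *
q1    | q2 | q0 |  
q2    | q1 | q2 |  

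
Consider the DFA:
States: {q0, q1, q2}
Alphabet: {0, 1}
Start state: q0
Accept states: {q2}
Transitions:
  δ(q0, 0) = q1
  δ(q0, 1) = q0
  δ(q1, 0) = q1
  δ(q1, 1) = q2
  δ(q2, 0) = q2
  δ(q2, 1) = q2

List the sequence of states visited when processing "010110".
Starting at q0
Read '0': q0 -> q1
Read '1': q1 -> q2
Read '0': q2 -> q2
Read '1': q2 -> q2
Read '1': q2 -> q2
Read '0': q2 -> q2

Final answer: q0 -> q1 -> q2 -> q2 -> q2 -> q2 -> q2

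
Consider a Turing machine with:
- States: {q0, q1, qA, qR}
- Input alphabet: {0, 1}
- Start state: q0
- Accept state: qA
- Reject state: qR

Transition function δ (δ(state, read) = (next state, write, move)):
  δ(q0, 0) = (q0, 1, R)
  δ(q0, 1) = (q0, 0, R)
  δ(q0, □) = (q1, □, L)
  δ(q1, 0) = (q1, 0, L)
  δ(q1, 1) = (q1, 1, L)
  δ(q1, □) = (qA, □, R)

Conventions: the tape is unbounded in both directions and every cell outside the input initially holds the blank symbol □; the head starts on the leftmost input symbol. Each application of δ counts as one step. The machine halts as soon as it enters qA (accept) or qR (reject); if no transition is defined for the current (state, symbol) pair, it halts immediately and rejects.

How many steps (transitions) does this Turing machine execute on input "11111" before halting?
Step 0: [q0]11111 (head at position 0)
Step 1: δ(q0, 1) = (q0, 0, R)  ⊢  0[q0]1111 (head at position 1)
Step 2: δ(q0, 1) = (q0, 0, R)  ⊢  00[q0]111 (head at position 2)
Step 3: δ(q0, 1) = (q0, 0, R)  ⊢  000[q0]11 (head at position 3)
Step 4: δ(q0, 1) = (q0, 0, R)  ⊢  0000[q0]1 (head at position 4)
Step 5: δ(q0, 1) = (q0, 0, R)  ⊢  00000[q0]□ (head at position 5)
Step 6: δ(q0, □) = (q1, □, L)  ⊢  0000[q1]0□ (head at position 4)
Step 7: δ(q1, 0) = (q1, 0, L)  ⊢  000[q1]00□ (head at position 3)
Step 8: δ(q1, 0) = (q1, 0, L)  ⊢  00[q1]000□ (head at position 2)
Step 9: δ(q1, 0) = (q1, 0, L)  ⊢  0[q1]0000□ (head at position 1)
Step 10: δ(q1, 0) = (q1, 0, L)  ⊢  [q1]00000□ (head at position 0)
Step 11: δ(q1, 0) = (q1, 0, L)  ⊢  [q1]□00000□ (head at position -1)
Step 12: δ(q1, □) = (qA, □, R)  ⊢  □[qA]00000□ (head at position 0)
The machine is in qA, so it halts and accepts.
Number of transitions executed: 12.

Final answer: 12 steps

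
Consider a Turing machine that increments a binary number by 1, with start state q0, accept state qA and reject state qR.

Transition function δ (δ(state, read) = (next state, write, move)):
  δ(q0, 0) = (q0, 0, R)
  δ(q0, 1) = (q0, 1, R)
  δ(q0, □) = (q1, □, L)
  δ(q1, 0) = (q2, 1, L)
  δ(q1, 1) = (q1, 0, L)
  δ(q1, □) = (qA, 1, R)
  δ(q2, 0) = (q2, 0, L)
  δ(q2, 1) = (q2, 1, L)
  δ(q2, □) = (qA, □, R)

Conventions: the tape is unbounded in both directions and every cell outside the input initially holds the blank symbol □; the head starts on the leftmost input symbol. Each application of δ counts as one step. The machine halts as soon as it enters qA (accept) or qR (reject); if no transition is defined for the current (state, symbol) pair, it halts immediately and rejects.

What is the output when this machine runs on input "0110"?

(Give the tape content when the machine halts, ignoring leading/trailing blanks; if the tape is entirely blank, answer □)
Step 0: [q0]0110 (head at position 0)
Step 1: δ(q0, 0) = (q0, 0, R)  ⊢  0[q0]110 (head at position 1)
Step 2: δ(q0, 1) = (q0, 1, R)  ⊢  01[q0]10 (head at position 2)
Step 3: δ(q0, 1) = (q0, 1, R)  ⊢  011[q0]0 (head at position 3)
Step 4: δ(q0, 0) = (q0, 0, R)  ⊢  0110[q0]□ (head at position 4)
Step 5: δ(q0, □) = (q1, □, L)  ⊢  011[q1]0□ (head at position 3)
Step 6: δ(q1, 0) = (q2, 1, L)  ⊢  01[q2]11□ (head at position 2)
Step 7: δ(q2, 1) = (q2, 1, L)  ⊢  0[q2]111□ (head at position 1)
Step 8: δ(q2, 1) = (q2, 1, L)  ⊢  [q2]0111□ (head at position 0)
Step 9: δ(q2, 0) = (q2, 0, L)  ⊢  [q2]□0111□ (head at position -1)
Step 10: δ(q2, □) = (qA, □, R)  ⊢  □[qA]0111□ (head at position 0)
The machine is in qA, so it halts and accepts.
Tape content when halted (ignoring surrounding blanks): 0111

Final answer: Output: 0111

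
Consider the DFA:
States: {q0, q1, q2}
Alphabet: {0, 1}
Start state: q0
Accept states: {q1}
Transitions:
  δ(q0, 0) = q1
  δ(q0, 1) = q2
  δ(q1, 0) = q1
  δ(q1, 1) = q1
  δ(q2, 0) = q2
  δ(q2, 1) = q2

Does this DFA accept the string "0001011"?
Processing string "0001011":
  q0 --0--> q1
  q1 --0--> q1
  q1 --0--> q1
  q1 --1--> q1
  q1 --0--> q1
  q1 --1--> q1
  q1 --1--> q1
Final state: q1
Accept states: {q1}
q1 is an accept state, so the string is accepted.

Final answer: Yes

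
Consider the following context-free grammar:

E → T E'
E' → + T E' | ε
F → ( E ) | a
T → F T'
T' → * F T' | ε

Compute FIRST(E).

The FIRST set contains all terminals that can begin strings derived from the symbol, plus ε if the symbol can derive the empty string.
FIRST(F): F → ( E ) contributes '(' and F → a contributes 'a', so FIRST(F) = {(, a}. F is not nullable.
FIRST(T): T → F T' begins with F, and F is not nullable, so FIRST(T) = FIRST(F) = {(, a}.
FIRST(E): E → T E' begins with T, and T is not nullable, so FIRST(E) = FIRST(T) = {(, a}.

Final answer: {(, a}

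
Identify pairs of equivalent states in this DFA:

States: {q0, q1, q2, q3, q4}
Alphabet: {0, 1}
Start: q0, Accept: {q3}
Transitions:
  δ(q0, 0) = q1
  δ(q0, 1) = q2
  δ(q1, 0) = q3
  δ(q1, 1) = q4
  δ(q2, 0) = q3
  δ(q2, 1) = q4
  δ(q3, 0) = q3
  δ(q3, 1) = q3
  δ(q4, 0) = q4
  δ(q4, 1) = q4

Using the table-filling algorithm:
Round 0 – mark pairs where exactly one state is accepting: (q0,q3), (q1,q3), (q2,q3), (q3,q4)
Round 1 – newly marked: (q0,q1) [on 0: q1 vs q3, already marked]; (q0,q2) [on 0: q1 vs q3, already marked]; (q1,q4) [on 0: q3 vs q4, already marked]; (q2,q4) [on 0: q3 vs q4, already marked]
Round 2 – newly marked: (q0,q4) [on 0: q1 vs q4, already marked]
No further pairs can be marked.
(q1, q2) unmarked: δ(q1,0)=q3, δ(q2,0)=q3; δ(q1,1)=q4, δ(q2,1)=q4 → equivalent
Equivalent pairs: (q1, q2)

Final answer: Equivalent pairs: (q1, q2)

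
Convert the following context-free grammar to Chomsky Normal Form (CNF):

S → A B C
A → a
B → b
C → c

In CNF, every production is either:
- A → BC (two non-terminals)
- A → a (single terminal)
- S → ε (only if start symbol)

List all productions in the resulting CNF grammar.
The grammar has no ε-productions or unit productions to eliminate.
A → a is already in CNF (single terminal) – keep it.
B → b is already in CNF (single terminal) – keep it.
C → c is already in CNF (single terminal) – keep it.
S → A B C has 3 symbols on the right: break it into binary productions S → A X0, X0 → B C.
Resulting CNF grammar (5 productions): A → a; B → b; C → c; S → A X0; X0 → B C

Final answer: A → a; B → b; C → c; S → A X0; X0 → B C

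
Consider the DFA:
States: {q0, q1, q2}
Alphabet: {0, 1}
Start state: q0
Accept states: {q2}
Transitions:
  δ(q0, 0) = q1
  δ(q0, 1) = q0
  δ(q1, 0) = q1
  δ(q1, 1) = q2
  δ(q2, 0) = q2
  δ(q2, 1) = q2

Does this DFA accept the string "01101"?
Processing string "01101":
  q0 --0--> q1
  q1 --1--> q2
  q2 --1--> q2
  q2 --0--> q2
  q2 --1--> q2
Final state: q2
Accept states: {q2}
q2 is an accept state, so the string is accepted.

Final answer: Yes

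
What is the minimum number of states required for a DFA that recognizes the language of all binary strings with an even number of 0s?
Language: binary strings with an even number of 0s
Lower bound (Myhill–Nerode): the prefixes ε, 0 are pairwise distinguishable:
  ε vs 0: suffix ε distinguishes them (ε has zero 0s (accepted), 0 has one 0 (rejected))
So any DFA needs at least 2 states.
Upper bound: a DFA with 2 states exists (one state per class above).
Minimum states: 2

Final answer: 2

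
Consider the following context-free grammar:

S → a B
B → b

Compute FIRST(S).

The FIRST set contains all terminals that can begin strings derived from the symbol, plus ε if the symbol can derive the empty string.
S has the single production S → a B, whose right-hand side begins with the terminal a. So FIRST(S) = {a}.

Final answer: {a}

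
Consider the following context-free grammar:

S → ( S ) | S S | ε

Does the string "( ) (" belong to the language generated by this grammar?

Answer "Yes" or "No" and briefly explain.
Each production adds parentheses only in matched pairs (S → ( S )) or none at all, so every derived string has equally many '(' and ')'. The string ( ) ( has two '(' and one ')', so it cannot be derived.

Final answer: No - no valid derivation exists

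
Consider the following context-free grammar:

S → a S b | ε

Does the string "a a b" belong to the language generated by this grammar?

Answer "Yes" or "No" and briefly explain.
Every derivation applies S → a S b some number n of times and then S → ε, producing a^n b^n with equally many a's and b's. The string a a b has two a's but only one b, so it cannot be derived.

Final answer: No - no valid derivation exists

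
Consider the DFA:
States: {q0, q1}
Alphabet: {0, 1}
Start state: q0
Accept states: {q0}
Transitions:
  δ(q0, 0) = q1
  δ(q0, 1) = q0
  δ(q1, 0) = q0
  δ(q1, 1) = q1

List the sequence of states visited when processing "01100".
Starting at q0
Read '0': q0 -> q1
Read '1': q1 -> q1
Read '1': q1 -> q1
Read '0': q1 -> q0
Read '0': q0 -> q1

Final answer: q0 -> q1 -> q1 -> q1 -> q0 -> q1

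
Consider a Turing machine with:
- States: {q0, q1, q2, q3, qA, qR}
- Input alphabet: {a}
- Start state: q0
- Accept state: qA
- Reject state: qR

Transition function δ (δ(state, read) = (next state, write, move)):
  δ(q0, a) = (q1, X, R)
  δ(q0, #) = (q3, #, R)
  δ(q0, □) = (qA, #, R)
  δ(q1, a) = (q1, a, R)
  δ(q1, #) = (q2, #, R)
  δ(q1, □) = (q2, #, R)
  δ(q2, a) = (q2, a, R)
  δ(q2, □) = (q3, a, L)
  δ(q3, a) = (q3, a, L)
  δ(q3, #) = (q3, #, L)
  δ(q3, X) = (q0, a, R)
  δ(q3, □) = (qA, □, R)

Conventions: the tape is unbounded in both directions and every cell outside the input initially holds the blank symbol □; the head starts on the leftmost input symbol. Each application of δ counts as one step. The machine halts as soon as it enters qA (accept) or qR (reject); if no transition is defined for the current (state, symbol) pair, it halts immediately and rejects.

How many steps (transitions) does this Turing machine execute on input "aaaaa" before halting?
Trace (configuration after each step, as tape_left[state]tape_right with head position):
Step 0: [q0]aaaaa (head at position 0)
Step 1: X[q1]aaaa (head 1)
Step 2: Xa[q1]aaa (head 2)
Step 3: Xaa[q1]aa (head 3)
Step 4: Xaaa[q1]a (head 4)
Step 5: Xaaaa[q1]□ (head 5)
Step 6: Xaaaa#[q2]□ (head 6)
Step 7: Xaaaa[q3]#a (head 5)
Step 8: Xaaa[q3]a#a (head 4)
Step 9: Xaa[q3]aa#a (head 3)
Step 10: Xa[q3]aaa#a (head 2)
Step 11: X[q3]aaaa#a (head 1)
Step 12: [q3]Xaaaa#a (head 0)
Step 13: a[q0]aaaa#a (head 1)
Step 14: aX[q1]aaa#a (head 2)
Step 15: aXa[q1]aa#a (head 3)
Step 16: aXaa[q1]a#a (head 4)
Step 17: aXaaa[q1]#a (head 5)
Step 18: aXaaa#[q2]a (head 6)
Step 19: aXaaa#a[q2]□ (head 7)
Step 20: aXaaa#[q3]aa (head 6)
Step 21: aXaaa[q3]#aa (head 5)
Step 22: aXaa[q3]a#aa (head 4)
Step 23: aXa[q3]aa#aa (head 3)
Step 24: aX[q3]aaa#aa (head 2)
Step 25: a[q3]Xaaa#aa (head 1)
Step 26: aa[q0]aaa#aa (head 2)
Step 27: aaX[q1]aa#aa (head 3)
Step 28: aaXa[q1]a#aa (head 4)
Step 29: aaXaa[q1]#aa (head 5)
Step 30: aaXaa#[q2]aa (head 6)
Step 31: aaXaa#a[q2]a (head 7)
Step 32: aaXaa#aa[q2]□ (head 8)
Step 33: aaXaa#a[q3]aa (head 7)
Step 34: aaXaa#[q3]aaa (head 6)
Step 35: aaXaa[q3]#aaa (head 5)
Step 36: aaXa[q3]a#aaa (head 4)
Step 37: aaX[q3]aa#aaa (head 3)
Step 38: aa[q3]Xaa#aaa (head 2)
Step 39: aaa[q0]aa#aaa (head 3)
Step 40: aaaX[q1]a#aaa (head 4)
Step 41: aaaXa[q1]#aaa (head 5)
Step 42: aaaXa#[q2]aaa (head 6)
Step 43: aaaXa#a[q2]aa (head 7)
Step 44: aaaXa#aa[q2]a (head 8)
Step 45: aaaXa#aaa[q2]□ (head 9)
Step 46: aaaXa#aa[q3]aa (head 8)
Step 47: aaaXa#a[q3]aaa (head 7)
Step 48: aaaXa#[q3]aaaa (head 6)
Step 49: aaaXa[q3]#aaaa (head 5)
Step 50: aaaX[q3]a#aaaa (head 4)
Step 51: aaa[q3]Xa#aaaa (head 3)
Step 52: aaaa[q0]a#aaaa (head 4)
Step 53: aaaaX[q1]#aaaa (head 5)
Step 54: aaaaX#[q2]aaaa (head 6)
Step 55: aaaaX#a[q2]aaa (head 7)
Step 56: aaaaX#aa[q2]aa (head 8)
Step 57: aaaaX#aaa[q2]a (head 9)
Step 58: aaaaX#aaaa[q2]□ (head 10)
Step 59: aaaaX#aaa[q3]aa (head 9)
Step 60: aaaaX#aa[q3]aaa (head 8)
Step 61: aaaaX#a[q3]aaaa (head 7)
Step 62: aaaaX#[q3]aaaaa (head 6)
Step 63: aaaaX[q3]#aaaaa (head 5)
Step 64: aaaa[q3]X#aaaaa (head 4)
Step 65: aaaaa[q0]#aaaaa (head 5)
Step 66: aaaaa#[q3]aaaaa (head 6)
Step 67: aaaaa[q3]#aaaaa (head 5)
Step 68: aaaa[q3]a#aaaaa (head 4)
Step 69: aaa[q3]aa#aaaaa (head 3)
Step 70: aa[q3]aaa#aaaaa (head 2)
Step 71: a[q3]aaaa#aaaaa (head 1)
Step 72: [q3]aaaaa#aaaaa (head 0)
Step 73: [q3]□aaaaa#aaaaa (head -1)
Step 74: □[qA]aaaaa#aaaaa (head 0)
The machine is in qA, so it halts and accepts.
Number of transitions executed: 74.

Final answer: 74 steps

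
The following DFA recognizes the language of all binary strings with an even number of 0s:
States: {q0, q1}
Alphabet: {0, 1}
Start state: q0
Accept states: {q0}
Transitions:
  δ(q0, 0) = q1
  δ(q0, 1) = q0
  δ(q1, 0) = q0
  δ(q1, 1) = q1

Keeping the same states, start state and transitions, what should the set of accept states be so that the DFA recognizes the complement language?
The DFA is complete (every state has a transition on every symbol), so the complement
is recognized by the same DFA with accepting and non-accepting states swapped.
Original accept states: {q0}
Complement accept states = All states - Original accept states
= {q0, q1} - {q0}
= {q1}
Complement language: strings with an ODD number of 0s

Final answer: {q1}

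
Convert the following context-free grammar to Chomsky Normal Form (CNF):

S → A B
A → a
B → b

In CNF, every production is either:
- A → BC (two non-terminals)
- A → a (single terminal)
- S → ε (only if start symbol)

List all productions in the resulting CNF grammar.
The grammar has no ε-productions or unit productions to eliminate.
S → A B is already in CNF (two non-terminals) – keep it.
A → a is already in CNF (single terminal) – keep it.
B → b is already in CNF (single terminal) – keep it.
Resulting CNF grammar (3 productions): A → a; B → b; S → A B

Final answer: A → a; B → b; S → A B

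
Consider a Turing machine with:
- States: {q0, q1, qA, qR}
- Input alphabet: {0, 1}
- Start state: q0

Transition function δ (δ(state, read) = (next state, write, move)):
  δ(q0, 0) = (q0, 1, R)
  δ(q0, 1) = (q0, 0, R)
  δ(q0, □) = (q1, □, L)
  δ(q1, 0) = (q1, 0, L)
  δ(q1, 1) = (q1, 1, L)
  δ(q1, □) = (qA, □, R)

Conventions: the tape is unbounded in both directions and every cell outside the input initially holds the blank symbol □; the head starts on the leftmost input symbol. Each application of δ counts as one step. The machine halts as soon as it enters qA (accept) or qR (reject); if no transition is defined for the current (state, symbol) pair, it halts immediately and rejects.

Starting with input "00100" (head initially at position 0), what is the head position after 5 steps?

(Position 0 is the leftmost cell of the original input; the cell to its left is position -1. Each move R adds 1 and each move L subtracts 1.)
Step 0: [q0]00100 (head at position 0)
Step 1: δ(q0, 0) = (q0, 1, R)  ⊢  1[q0]0100 (head at position 1)
Step 2: δ(q0, 0) = (q0, 1, R)  ⊢  11[q0]100 (head at position 2)
Step 3: δ(q0, 1) = (q0, 0, R)  ⊢  110[q0]00 (head at position 3)
Step 4: δ(q0, 0) = (q0, 1, R)  ⊢  1101[q0]0 (head at position 4)
Step 5: δ(q0, 0) = (q0, 1, R)  ⊢  11011[q0]□ (head at position 5)
Head position after 5 steps: 5

Final answer: Position 5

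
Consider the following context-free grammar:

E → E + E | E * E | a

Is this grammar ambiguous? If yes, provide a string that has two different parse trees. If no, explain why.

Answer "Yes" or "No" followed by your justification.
Two different leftmost derivations of a + a * a:
  (1) E ⇒ E + E ⇒ a + E ⇒ a + E * E ⇒ a + a * E ⇒ a + a * a   (tree groups a + (a * a))
  (2) E ⇒ E * E ⇒ E + E * E ⇒ a + E * E ⇒ a + a * E ⇒ a + a * a   (tree groups (a + a) * a)
Two distinct leftmost derivations = two distinct parse trees, so the grammar is ambiguous.

Final answer: Yes - the string 'a + a * a' has two distinct leftmost derivations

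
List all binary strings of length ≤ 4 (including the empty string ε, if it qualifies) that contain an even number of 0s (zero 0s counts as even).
Checking every binary string of length 0 to 4:
  Length 0: accepted: ε | rejected: (none)
  Length 1: accepted: 1 | rejected: 0
  Length 2: accepted: 00, 11 | rejected: 01, 10
  Length 3: accepted: 001, 010, 100, 111 | rejected: 000, 011, 101, 110
  Length 4: accepted: 0000, 0011, 0101, 0110, 1001, 1010, 1100, 1111 | rejected: 0001, 0010, 0100, 0111, 1000, 1011, 1101, 1110
Total: 16 string(s).

Final answer: ε, 1, 00, 11, 001, 010, 100, 111, 0000, 0011, 0101, 0110, 1001, 1010, 1100, 1111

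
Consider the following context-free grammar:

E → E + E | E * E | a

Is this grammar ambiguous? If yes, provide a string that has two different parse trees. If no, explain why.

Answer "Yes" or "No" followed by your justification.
Two different leftmost derivations of a + a * a:
  (1) E ⇒ E + E ⇒ a + E ⇒ a + E * E ⇒ a + a * E ⇒ a + a * a   (tree groups a + (a * a))
  (2) E ⇒ E * E ⇒ E + E * E ⇒ a + E * E ⇒ a + a * E ⇒ a + a * a   (tree groups (a + a) * a)
Two distinct leftmost derivations = two distinct parse trees, so the grammar is ambiguous.

Final answer: Yes - the string 'a + a * a' has two distinct leftmost derivations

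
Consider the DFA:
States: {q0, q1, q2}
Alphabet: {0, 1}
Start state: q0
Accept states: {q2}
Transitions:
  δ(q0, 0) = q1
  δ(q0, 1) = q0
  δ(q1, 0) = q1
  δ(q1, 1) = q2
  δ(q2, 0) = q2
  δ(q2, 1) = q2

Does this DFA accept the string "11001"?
Processing string "11001":
  q0 --1--> q0
  q0 --1--> q0
  q0 --0--> q1
  q1 --0--> q1
  q1 --1--> q2
Final state: q2
Accept states: {q2}
q2 is an accept state, so the string is accepted.

Final answer: Yes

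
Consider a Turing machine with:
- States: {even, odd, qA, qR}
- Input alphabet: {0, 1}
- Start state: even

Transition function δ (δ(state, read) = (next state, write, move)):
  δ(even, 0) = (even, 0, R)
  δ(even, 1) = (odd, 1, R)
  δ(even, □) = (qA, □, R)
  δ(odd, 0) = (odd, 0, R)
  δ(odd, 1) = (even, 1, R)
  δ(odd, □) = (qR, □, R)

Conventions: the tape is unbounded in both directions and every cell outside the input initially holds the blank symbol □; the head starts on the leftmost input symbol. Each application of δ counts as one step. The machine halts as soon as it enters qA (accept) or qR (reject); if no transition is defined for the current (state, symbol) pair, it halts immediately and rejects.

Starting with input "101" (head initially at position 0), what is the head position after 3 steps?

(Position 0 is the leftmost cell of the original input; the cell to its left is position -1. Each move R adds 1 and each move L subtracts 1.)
Step 0: [even]101 (head at position 0)
Step 1: δ(even, 1) = (odd, 1, R)  ⊢  1[odd]01 (head at position 1)
Step 2: δ(odd, 0) = (odd, 0, R)  ⊢  10[odd]1 (head at position 2)
Step 3: δ(odd, 1) = (even, 1, R)  ⊢  101[even]□ (head at position 3)
Head position after 3 steps: 3

Final answer: Position 3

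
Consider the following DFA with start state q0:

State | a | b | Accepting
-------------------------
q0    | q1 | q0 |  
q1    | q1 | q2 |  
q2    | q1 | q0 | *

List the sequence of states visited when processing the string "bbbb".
q0 → q0 → q0 → q0 → q0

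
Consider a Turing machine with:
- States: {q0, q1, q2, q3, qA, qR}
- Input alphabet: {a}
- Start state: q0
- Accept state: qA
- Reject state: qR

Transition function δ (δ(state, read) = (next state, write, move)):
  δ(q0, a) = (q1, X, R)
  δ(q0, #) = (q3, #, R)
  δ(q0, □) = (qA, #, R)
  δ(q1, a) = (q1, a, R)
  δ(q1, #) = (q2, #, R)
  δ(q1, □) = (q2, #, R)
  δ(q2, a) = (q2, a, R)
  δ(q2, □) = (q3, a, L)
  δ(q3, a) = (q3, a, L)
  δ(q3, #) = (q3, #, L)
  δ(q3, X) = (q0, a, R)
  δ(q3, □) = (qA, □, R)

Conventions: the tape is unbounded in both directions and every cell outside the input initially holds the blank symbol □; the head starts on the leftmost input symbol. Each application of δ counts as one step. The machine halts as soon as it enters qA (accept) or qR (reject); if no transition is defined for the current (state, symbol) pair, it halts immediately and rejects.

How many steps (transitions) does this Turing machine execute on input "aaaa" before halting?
Trace (configuration after each step, as tape_left[state]tape_right with head position):
Step 0: [q0]aaaa (head at position 0)
Step 1: X[q1]aaa (head 1)
Step 2: Xa[q1]aa (head 2)
Step 3: Xaa[q1]a (head 3)
Step 4: Xaaa[q1]□ (head 4)
Step 5: Xaaa#[q2]□ (head 5)
Step 6: Xaaa[q3]#a (head 4)
Step 7: Xaa[q3]a#a (head 3)
Step 8: Xa[q3]aa#a (head 2)
Step 9: X[q3]aaa#a (head 1)
Step 10: [q3]Xaaa#a (head 0)
Step 11: a[q0]aaa#a (head 1)
Step 12: aX[q1]aa#a (head 2)
Step 13: aXa[q1]a#a (head 3)
Step 14: aXaa[q1]#a (head 4)
Step 15: aXaa#[q2]a (head 5)
Step 16: aXaa#a[q2]□ (head 6)
Step 17: aXaa#[q3]aa (head 5)
Step 18: aXaa[q3]#aa (head 4)
Step 19: aXa[q3]a#aa (head 3)
Step 20: aX[q3]aa#aa (head 2)
Step 21: a[q3]Xaa#aa (head 1)
Step 22: aa[q0]aa#aa (head 2)
Step 23: aaX[q1]a#aa (head 3)
Step 24: aaXa[q1]#aa (head 4)
Step 25: aaXa#[q2]aa (head 5)
Step 26: aaXa#a[q2]a (head 6)
Step 27: aaXa#aa[q2]□ (head 7)
Step 28: aaXa#a[q3]aa (head 6)
Step 29: aaXa#[q3]aaa (head 5)
Step 30: aaXa[q3]#aaa (head 4)
Step 31: aaX[q3]a#aaa (head 3)
Step 32: aa[q3]Xa#aaa (head 2)
Step 33: aaa[q0]a#aaa (head 3)
Step 34: aaaX[q1]#aaa (head 4)
Step 35: aaaX#[q2]aaa (head 5)
Step 36: aaaX#a[q2]aa (head 6)
Step 37: aaaX#aa[q2]a (head 7)
Step 38: aaaX#aaa[q2]□ (head 8)
Step 39: aaaX#aa[q3]aa (head 7)
Step 40: aaaX#a[q3]aaa (head 6)
Step 41: aaaX#[q3]aaaa (head 5)
Step 42: aaaX[q3]#aaaa (head 4)
Step 43: aaa[q3]X#aaaa (head 3)
Step 44: aaaa[q0]#aaaa (head 4)
Step 45: aaaa#[q3]aaaa (head 5)
Step 46: aaaa[q3]#aaaa (head 4)
Step 47: aaa[q3]a#aaaa (head 3)
Step 48: aa[q3]aa#aaaa (head 2)
Step 49: a[q3]aaa#aaaa (head 1)
Step 50: [q3]aaaa#aaaa (head 0)
Step 51: [q3]□aaaa#aaaa (head -1)
Step 52: □[qA]aaaa#aaaa (head 0)
The machine is in qA, so it halts and accepts.
Number of transitions executed: 52.

Final answer: 52 steps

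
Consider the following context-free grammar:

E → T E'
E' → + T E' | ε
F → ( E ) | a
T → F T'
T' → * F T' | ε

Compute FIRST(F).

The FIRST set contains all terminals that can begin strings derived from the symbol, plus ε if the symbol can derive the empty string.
FIRST(F): F → ( E ) contributes '(' and F → a contributes 'a', so FIRST(F) = {(, a}. F is not nullable.

Final answer: {(, a}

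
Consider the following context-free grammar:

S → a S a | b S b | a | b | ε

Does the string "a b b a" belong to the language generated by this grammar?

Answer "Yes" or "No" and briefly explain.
A derivation exists: S ⇒ a S a ⇒ a b S b a ⇒ a b b a (using S → a S a, S → b S b, then S → ε).

Final answer: Yes - a valid derivation exists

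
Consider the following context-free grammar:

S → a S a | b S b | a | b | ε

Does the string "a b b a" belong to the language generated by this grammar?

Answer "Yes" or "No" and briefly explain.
A derivation exists: S ⇒ a S a ⇒ a b S b a ⇒ a b b a (using S → a S a, S → b S b, then S → ε).

Final answer: Yes - a valid derivation exists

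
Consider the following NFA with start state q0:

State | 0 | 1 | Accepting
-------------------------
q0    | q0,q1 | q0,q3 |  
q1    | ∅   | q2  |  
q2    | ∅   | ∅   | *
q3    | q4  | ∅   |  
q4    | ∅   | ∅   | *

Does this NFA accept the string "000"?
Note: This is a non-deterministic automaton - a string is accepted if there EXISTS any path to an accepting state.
Track the set of states the NFA could be in: start {q0}
Read '0': {q0} → {q0, q1}
Read '0': {q0, q1} → {q0, q1}
Read '0': {q0, q1} → {q0, q1}
Final set {q0, q1} contains no accepting state → rejected.

Final answer: No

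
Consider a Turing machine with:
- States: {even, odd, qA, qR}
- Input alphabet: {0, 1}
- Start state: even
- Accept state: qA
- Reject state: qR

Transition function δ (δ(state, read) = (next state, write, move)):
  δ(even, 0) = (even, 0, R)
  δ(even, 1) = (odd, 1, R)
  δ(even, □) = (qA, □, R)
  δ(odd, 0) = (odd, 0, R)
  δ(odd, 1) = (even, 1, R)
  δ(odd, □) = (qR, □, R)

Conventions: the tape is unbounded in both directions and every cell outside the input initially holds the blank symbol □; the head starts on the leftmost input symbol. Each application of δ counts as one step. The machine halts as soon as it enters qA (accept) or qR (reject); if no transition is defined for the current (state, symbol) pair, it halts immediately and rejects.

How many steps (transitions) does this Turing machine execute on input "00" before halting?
Step 0: [even]00 (head at position 0)
Step 1: δ(even, 0) = (even, 0, R)  ⊢  0[even]0 (head at position 1)
Step 2: δ(even, 0) = (even, 0, R)  ⊢  00[even]□ (head at position 2)
Step 3: δ(even, □) = (qA, □, R)  ⊢  00□[qA]□ (head at position 3)
The machine is in qA, so it halts and accepts.
Number of transitions executed: 3.

Final answer: 3 steps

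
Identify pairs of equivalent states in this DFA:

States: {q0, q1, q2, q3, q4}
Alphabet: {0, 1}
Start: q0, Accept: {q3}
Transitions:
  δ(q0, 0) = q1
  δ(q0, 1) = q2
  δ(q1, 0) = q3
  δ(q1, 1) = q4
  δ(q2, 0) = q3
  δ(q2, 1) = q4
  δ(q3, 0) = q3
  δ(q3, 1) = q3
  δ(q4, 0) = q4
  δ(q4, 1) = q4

Using the table-filling algorithm:
Round 0 – mark pairs where exactly one state is accepting: (q0,q3), (q1,q3), (q2,q3), (q3,q4)
Round 1 – newly marked: (q0,q1) [on 0: q1 vs q3, already marked]; (q0,q2) [on 0: q1 vs q3, already marked]; (q1,q4) [on 0: q3 vs q4, already marked]; (q2,q4) [on 0: q3 vs q4, already marked]
Round 2 – newly marked: (q0,q4) [on 0: q1 vs q4, already marked]
No further pairs can be marked.
(q1, q2) unmarked: δ(q1,0)=q3, δ(q2,0)=q3; δ(q1,1)=q4, δ(q2,1)=q4 → equivalent
Equivalent pairs: (q1, q2)

Final answer: Equivalent pairs: (q1, q2)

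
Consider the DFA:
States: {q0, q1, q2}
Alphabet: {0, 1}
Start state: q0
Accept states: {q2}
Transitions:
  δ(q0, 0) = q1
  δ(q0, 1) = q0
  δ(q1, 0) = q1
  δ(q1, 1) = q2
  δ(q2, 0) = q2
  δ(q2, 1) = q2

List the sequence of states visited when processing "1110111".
Starting at q0
Read '1': q0 -> q0
Read '1': q0 -> q0
Read '1': q0 -> q0
Read '0': q0 -> q1
Read '1': q1 -> q2
Read '1': q2 -> q2
Read '1': q2 -> q2

Final answer: q0 -> q0 -> q0 -> q0 -> q1 -> q2 -> q2 -> q2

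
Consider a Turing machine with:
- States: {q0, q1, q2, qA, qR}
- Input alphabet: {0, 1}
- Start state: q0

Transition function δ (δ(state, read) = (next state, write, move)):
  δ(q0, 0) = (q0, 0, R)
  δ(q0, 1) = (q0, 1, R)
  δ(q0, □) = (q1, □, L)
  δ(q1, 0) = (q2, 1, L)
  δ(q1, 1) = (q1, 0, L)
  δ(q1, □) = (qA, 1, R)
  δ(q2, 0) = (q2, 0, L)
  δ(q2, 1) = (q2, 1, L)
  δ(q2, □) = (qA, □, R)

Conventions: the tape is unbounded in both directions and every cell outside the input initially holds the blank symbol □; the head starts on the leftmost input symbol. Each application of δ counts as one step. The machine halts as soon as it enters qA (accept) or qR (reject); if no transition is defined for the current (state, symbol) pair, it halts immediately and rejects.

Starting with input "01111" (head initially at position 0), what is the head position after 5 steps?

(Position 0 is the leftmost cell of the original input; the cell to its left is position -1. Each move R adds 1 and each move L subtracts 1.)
Step 0: [q0]01111 (head at position 0)
Step 1: δ(q0, 0) = (q0, 0, R)  ⊢  0[q0]1111 (head at position 1)
Step 2: δ(q0, 1) = (q0, 1, R)  ⊢  01[q0]111 (head at position 2)
Step 3: δ(q0, 1) = (q0, 1, R)  ⊢  011[q0]11 (head at position 3)
Step 4: δ(q0, 1) = (q0, 1, R)  ⊢  0111[q0]1 (head at position 4)
Step 5: δ(q0, 1) = (q0, 1, R)  ⊢  01111[q0]□ (head at position 5)
Head position after 5 steps: 5

Final answer: Position 5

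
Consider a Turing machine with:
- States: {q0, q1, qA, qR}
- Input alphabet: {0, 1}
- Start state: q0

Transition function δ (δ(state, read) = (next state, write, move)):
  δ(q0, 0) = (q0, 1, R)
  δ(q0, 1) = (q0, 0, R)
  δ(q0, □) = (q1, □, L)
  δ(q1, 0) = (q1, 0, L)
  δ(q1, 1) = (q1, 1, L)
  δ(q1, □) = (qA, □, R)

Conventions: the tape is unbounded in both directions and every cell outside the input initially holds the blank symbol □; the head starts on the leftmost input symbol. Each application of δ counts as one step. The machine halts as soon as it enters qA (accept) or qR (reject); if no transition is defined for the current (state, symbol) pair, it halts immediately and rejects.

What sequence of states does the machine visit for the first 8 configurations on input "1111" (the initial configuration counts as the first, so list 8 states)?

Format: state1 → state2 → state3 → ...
Step 0: [q0]1111 (head at position 0)
Step 1: δ(q0, 1) = (q0, 0, R)  ⊢  0[q0]111 (head at position 1)
Step 2: δ(q0, 1) = (q0, 0, R)  ⊢  00[q0]11 (head at position 2)
Step 3: δ(q0, 1) = (q0, 0, R)  ⊢  000[q0]1 (head at position 3)
Step 4: δ(q0, 1) = (q0, 0, R)  ⊢  0000[q0]□ (head at position 4)
Step 5: δ(q0, □) = (q1, □, L)  ⊢  000[q1]0□ (head at position 3)
Step 6: δ(q1, 0) = (q1, 0, L)  ⊢  00[q1]00□ (head at position 2)
Step 7: δ(q1, 0) = (q1, 0, L)  ⊢  0[q1]000□ (head at position 1)
Reading off the states of these 8 configurations: q0 → q0 → q0 → q0 → q0 → q1 → q1 → q1

Final answer: q0 → q0 → q0 → q0 → q0 → q1 → q1 → q1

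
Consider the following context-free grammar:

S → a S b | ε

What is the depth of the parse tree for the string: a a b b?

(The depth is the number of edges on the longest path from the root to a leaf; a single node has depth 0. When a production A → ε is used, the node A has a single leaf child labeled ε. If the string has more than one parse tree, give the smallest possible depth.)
The only parse tree applies S → a S b 2 times (once per matching a…b pair) and then S → ε.
The S nodes sit at depths 0, 1, …, 2; the innermost S (depth 2) has the single child ε at depth 3.
The terminal leaves a, b are at depths 1..2, so the longest root-to-leaf path is S → S → … → S → ε with 3 edges.
Depth = 3.

Final answer: 3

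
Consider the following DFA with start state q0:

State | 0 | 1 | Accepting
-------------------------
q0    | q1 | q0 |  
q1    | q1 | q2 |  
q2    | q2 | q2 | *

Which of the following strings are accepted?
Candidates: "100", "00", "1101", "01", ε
"100": q0 → q0 → q1 → q1; q1 is not accepting → rejected
"00": q0 → q1 → q1; q1 is not accepting → rejected
"1101": q0 → q0 → q0 → q1 → q2; q2 is accepting → accepted
"01": q0 → q1 → q2; q2 is accepting → accepted
ε: q0; q0 is not accepting → rejected

Final answer: "1101", "01"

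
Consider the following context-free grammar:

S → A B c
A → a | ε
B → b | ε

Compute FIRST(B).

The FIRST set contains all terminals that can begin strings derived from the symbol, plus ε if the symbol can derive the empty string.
B → b contributes b; B → ε makes B nullable, contributing ε. FIRST(B) = {b, ε}.

Final answer: {b, ε}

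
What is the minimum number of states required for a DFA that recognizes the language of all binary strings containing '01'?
Language: binary strings containing '01'
Lower bound (Myhill–Nerode): the prefixes ε, 0, 01 are pairwise distinguishable:
  ε vs 01: suffix ε distinguishes them (ε is rejected, 01 is accepted)
  0 vs 01: suffix ε distinguishes them (0 is rejected, 01 is accepted)
  ε vs 0: suffix 1 distinguishes them (ε·1 = 1 is rejected, 0·1 = 01 is accepted)
So any DFA needs at least 3 states.
Upper bound: a DFA with 3 states exists (one state per class above: 'no progress', 'last symbol 0', and 'seen 01' (accepting sink)).
Minimum states: 3

Final answer: 3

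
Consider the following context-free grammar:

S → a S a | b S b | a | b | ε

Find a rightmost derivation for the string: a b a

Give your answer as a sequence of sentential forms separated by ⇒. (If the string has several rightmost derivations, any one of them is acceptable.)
Start with S.
Step 1: the rightmost non-terminal is S; apply S → a S a:  a S a
Step 2: the rightmost non-terminal is S; apply S → b:  a b a

Final answer: S ⇒ a S a ⇒ a b a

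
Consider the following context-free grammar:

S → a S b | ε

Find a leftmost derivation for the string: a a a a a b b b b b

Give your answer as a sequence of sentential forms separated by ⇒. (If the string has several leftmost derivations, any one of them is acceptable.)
Start with S.
Step 1: the leftmost non-terminal is S; apply S → a S b:  a S b
Step 2: the leftmost non-terminal is S; apply S → a S b:  a a S b b
Step 3: the leftmost non-terminal is S; apply S → a S b:  a a a S b b b
Step 4: the leftmost non-terminal is S; apply S → a S b:  a a a a S b b b b
Step 5: the leftmost non-terminal is S; apply S → a S b:  a a a a a S b b b b b
Step 6: the leftmost non-terminal is S; apply S → ε:  a a a a a b b b b b

Final answer: S ⇒ a S b ⇒ a a S b b ⇒ a a a S b b b ⇒ a a a a S b b b b ⇒ a a a a a S b b b b b ⇒ a a a a a b b b b b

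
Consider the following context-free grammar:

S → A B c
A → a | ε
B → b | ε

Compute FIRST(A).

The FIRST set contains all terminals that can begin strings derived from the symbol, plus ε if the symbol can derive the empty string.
A → a contributes a; A → ε makes A nullable, contributing ε. FIRST(A) = {a, ε}.

Final answer: {a, ε}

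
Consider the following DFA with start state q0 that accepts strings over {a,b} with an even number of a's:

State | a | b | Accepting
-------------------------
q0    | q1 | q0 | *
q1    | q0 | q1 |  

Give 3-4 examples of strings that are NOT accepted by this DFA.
Any strings that end in a non-accepting state work; for example:
"bba": q0 → q0 → q0 → q1; q1 is not accepting → rejected
"abbb": q0 → q1 → q1 → q1 → q1; q1 is not accepting → rejected
"bbab": q0 → q0 → q0 → q1 → q1; q1 is not accepting → rejected
"bbba": q0 → q0 → q0 → q0 → q1; q1 is not accepting → rejected

Final answer: "bba", "abbb", "bbab", "bbba"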